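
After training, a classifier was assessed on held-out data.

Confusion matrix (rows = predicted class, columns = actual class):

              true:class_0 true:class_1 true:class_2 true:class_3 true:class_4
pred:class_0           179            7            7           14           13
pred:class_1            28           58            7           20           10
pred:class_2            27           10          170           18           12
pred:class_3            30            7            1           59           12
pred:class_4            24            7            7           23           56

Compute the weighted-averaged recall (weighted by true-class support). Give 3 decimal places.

0.648

Per-class recall (TP/(TP+FN)):
  class_0: TP=179, FN=28+27+30+24=109 → 179/288 = 0.6215
  class_1: TP=58, FN=7+10+7+7=31 → 58/89 = 0.6517
  class_2: TP=170, FN=7+7+1+7=22 → 170/192 = 0.8854
  class_3: TP=59, FN=14+20+18+23=75 → 59/134 = 0.4403
  class_4: TP=56, FN=13+10+12+12=47 → 56/103 = 0.5437
Weighted-recall = Σ (supportᵢ/N)·recallᵢ with N=806: (288/806)·0.6215 + (89/806)·0.6517 + (192/806)·0.8854 + (134/806)·0.4403 + (103/806)·0.5437 = 0.648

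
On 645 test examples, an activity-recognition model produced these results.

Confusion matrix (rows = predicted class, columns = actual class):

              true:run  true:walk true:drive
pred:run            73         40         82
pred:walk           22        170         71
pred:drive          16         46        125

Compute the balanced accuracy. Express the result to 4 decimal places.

0.5905

Balanced accuracy = mean of per-class recall.
  run: recall = 73/111 = 0.65766
  walk: recall = 170/256 = 0.66406
  drive: recall = 125/278 = 0.44964
Mean = (0.65766 + 0.66406 + 0.44964) / 3 = 0.5905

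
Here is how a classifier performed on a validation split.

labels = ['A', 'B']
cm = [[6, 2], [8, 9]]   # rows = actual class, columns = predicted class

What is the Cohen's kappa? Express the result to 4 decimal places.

Observed agreement pₒ = trace/N = 15/25 = 0.60000
Expected agreement pₑ = Σ (rowᵢ·colᵢ)/N² = (8·14 + 17·11)/25² = 0.47840
κ = (pₒ − pₑ)/(1 − pₑ) = (0.60000 − 0.47840)/(1 − 0.47840) = 0.2331

0.2331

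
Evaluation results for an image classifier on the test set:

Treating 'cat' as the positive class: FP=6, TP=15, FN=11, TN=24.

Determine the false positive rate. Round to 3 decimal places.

FPR = FP/(FP+TN) = 6/(6+24) = 0.200

0.200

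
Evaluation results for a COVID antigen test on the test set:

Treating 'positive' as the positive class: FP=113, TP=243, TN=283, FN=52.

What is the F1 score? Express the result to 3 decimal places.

0.747

Precision = TP/(TP+FP) = 243/356 = 0.6826
Recall = TP/(TP+FN) = 243/295 = 0.8237
F1 = 2·TP/(2·TP+FP+FN) = 486/651 = 0.747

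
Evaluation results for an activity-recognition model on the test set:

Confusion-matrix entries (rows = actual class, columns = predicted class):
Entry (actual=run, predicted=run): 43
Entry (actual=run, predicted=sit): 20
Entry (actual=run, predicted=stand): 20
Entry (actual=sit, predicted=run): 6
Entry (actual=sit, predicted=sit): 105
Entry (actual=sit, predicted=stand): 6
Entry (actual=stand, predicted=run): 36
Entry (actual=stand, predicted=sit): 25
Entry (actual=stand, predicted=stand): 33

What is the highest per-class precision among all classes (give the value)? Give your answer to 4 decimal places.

Per-class precision (TP/(TP+FP)):
  run: TP=43, FP=6+36=42 → 43/85 = 0.50588
  sit: TP=105, FP=20+25=45 → 105/150 = 0.70000
  stand: TP=33, FP=20+6=26 → 33/59 = 0.55932
Highest is class 'sit' with precision = 0.7000.

0.7000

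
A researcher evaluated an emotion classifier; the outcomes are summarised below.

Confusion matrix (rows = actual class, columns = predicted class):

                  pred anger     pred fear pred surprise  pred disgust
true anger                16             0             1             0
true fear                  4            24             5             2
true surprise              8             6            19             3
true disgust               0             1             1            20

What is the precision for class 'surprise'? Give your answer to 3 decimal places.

0.731

Take TP from the diagonal, FP from the rest of the 'surprise' prediction marginal, FN from the rest of the 'surprise' actual marginal.
precision = TP/(TP+FP).
surprise: TP=19, FP=1+5+1=7 → 19/26 = 0.7308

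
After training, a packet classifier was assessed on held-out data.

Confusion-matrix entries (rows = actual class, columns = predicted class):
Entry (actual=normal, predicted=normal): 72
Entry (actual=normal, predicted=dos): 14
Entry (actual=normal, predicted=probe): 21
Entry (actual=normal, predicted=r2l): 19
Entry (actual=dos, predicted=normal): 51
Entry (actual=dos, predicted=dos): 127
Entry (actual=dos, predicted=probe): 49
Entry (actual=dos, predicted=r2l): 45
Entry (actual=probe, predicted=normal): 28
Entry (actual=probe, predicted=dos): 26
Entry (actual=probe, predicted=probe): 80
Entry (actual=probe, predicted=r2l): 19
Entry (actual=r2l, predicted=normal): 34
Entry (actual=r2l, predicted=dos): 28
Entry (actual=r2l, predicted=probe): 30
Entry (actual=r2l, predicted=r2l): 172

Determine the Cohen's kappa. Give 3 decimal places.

0.398

Observed agreement pₒ = trace/N = 451/815 = 0.5534
Expected agreement pₑ = Σ (rowᵢ·colᵢ)/N² = (126·185 + 272·195 + 153·180 + 264·255)/815² = 0.2578
κ = (pₒ − pₑ)/(1 − pₑ) = (0.5534 − 0.2578)/(1 − 0.2578) = 0.398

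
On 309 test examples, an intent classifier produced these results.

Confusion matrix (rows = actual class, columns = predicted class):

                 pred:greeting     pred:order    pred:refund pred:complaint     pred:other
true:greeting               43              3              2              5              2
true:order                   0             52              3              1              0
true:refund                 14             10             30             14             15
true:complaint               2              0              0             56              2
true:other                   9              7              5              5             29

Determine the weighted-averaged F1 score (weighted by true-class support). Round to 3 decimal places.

0.657

Per-class F1 score (2·TP/(2·TP+FP+FN)):
  greeting: TP=43, FP=0+14+2+9=25, FN=3+2+5+2=12 → 86/123 = 0.6992
  order: TP=52, FP=3+10+0+7=20, FN=0+3+1+0=4 → 104/128 = 0.8125
  refund: TP=30, FP=2+3+0+5=10, FN=14+10+14+15=53 → 60/123 = 0.4878
  complaint: TP=56, FP=5+1+14+5=25, FN=2+0+0+2=4 → 112/141 = 0.7943
  other: TP=29, FP=2+0+15+2=19, FN=9+7+5+5=26 → 58/103 = 0.5631
Weighted-F1 score = Σ (supportᵢ/N)·F1 scoreᵢ with N=309: (55/309)·0.6992 + (56/309)·0.8125 + (83/309)·0.4878 + (60/309)·0.7943 + (55/309)·0.5631 = 0.657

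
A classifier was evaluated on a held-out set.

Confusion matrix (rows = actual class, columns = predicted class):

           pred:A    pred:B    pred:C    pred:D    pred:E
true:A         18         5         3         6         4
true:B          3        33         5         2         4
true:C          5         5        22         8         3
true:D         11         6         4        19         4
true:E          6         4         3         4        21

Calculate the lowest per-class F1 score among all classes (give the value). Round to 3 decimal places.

Per-class F1 score (2·TP/(2·TP+FP+FN)):
  A: TP=18, FP=3+5+11+6=25, FN=5+3+6+4=18 → 36/79 = 0.4557
  B: TP=33, FP=5+5+6+4=20, FN=3+5+2+4=14 → 66/100 = 0.6600
  C: TP=22, FP=3+5+4+3=15, FN=5+5+8+3=21 → 44/80 = 0.5500
  D: TP=19, FP=6+2+8+4=20, FN=11+6+4+4=25 → 38/83 = 0.4578
  E: TP=21, FP=4+4+3+4=15, FN=6+4+3+4=17 → 42/74 = 0.5676
Lowest is class 'A' with F1 score = 0.456.

0.456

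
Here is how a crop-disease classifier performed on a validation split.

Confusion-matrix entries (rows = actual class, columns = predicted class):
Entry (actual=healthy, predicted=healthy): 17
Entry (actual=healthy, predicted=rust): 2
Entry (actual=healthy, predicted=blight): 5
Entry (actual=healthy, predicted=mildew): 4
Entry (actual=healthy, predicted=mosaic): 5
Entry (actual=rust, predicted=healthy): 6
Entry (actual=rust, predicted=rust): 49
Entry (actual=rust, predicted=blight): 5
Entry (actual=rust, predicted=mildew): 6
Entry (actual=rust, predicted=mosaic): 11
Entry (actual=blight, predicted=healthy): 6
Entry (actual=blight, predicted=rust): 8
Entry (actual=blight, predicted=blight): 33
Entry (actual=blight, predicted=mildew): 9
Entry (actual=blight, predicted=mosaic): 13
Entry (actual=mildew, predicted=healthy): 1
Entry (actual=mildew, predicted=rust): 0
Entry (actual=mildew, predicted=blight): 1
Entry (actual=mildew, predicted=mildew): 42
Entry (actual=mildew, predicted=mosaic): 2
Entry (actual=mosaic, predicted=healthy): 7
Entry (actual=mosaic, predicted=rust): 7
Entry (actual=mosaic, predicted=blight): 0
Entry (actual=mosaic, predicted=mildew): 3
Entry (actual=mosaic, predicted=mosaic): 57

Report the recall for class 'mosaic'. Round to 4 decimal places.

Treat 'mosaic' as positive and all other classes as negative.
recall = TP/(TP+FN).
mosaic: TP=57, FN=7+7+0+3=17 → 57/74 = 0.77027

0.7703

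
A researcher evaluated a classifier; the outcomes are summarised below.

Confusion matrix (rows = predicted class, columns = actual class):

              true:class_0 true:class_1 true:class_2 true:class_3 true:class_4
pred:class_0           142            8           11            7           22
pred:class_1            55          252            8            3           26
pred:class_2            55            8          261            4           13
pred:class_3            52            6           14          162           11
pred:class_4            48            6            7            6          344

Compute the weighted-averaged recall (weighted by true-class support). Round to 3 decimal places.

0.758

Per-class recall (TP/(TP+FN)):
  class_0: TP=142, FN=55+55+52+48=210 → 142/352 = 0.4034
  class_1: TP=252, FN=8+8+6+6=28 → 252/280 = 0.9000
  class_2: TP=261, FN=11+8+14+7=40 → 261/301 = 0.8671
  class_3: TP=162, FN=7+3+4+6=20 → 162/182 = 0.8901
  class_4: TP=344, FN=22+26+13+11=72 → 344/416 = 0.8269
Weighted-recall = Σ (supportᵢ/N)·recallᵢ with N=1531: (352/1531)·0.4034 + (280/1531)·0.9000 + (301/1531)·0.8671 + (182/1531)·0.8901 + (416/1531)·0.8269 = 0.758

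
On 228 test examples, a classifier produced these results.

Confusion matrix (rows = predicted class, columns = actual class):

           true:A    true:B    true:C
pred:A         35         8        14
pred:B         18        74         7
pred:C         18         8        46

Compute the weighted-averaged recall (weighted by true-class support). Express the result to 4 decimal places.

Per-class recall (TP/(TP+FN)):
  A: TP=35, FN=18+18=36 → 35/71 = 0.49296
  B: TP=74, FN=8+8=16 → 74/90 = 0.82222
  C: TP=46, FN=14+7=21 → 46/67 = 0.68657
Weighted-recall = Σ (supportᵢ/N)·recallᵢ with N=228: (71/228)·0.49296 + (90/228)·0.82222 + (67/228)·0.68657 = 0.6798

0.6798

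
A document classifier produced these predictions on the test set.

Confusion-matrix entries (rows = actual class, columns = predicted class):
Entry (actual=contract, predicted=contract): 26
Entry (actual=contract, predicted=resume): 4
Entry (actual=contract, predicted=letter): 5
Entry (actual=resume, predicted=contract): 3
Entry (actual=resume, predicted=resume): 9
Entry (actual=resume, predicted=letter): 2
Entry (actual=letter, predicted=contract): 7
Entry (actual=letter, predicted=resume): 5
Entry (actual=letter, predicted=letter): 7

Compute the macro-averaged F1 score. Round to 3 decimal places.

Per-class F1 score (2·TP/(2·TP+FP+FN)):
  contract: TP=26, FP=3+7=10, FN=4+5=9 → 52/71 = 0.7324
  resume: TP=9, FP=4+5=9, FN=3+2=5 → 18/32 = 0.5625
  letter: TP=7, FP=5+2=7, FN=7+5=12 → 14/33 = 0.4242
Macro-F1 score = mean = (0.7324 + 0.5625 + 0.4242) / 3 = 0.573

0.573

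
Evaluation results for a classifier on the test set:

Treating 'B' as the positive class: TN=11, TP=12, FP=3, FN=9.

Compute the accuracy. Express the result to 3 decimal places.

Accuracy = (TP+TN)/N = (12+11)/35 = 0.657

0.657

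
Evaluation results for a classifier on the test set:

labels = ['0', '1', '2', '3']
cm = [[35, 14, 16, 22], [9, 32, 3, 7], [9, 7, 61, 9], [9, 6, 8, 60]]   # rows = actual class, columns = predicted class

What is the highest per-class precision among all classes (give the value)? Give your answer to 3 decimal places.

Per-class precision (TP/(TP+FP)):
  0: TP=35, FP=9+9+9=27 → 35/62 = 0.5645
  1: TP=32, FP=14+7+6=27 → 32/59 = 0.5424
  2: TP=61, FP=16+3+8=27 → 61/88 = 0.6932
  3: TP=60, FP=22+7+9=38 → 60/98 = 0.6122
Highest is class '2' with precision = 0.693.

0.693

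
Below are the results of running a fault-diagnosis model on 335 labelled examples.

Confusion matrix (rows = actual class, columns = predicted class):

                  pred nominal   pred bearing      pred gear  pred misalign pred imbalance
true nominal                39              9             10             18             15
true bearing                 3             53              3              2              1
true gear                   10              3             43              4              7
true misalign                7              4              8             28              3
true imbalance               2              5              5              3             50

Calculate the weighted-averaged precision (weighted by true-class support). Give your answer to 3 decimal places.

0.634

Per-class precision (TP/(TP+FP)):
  nominal: TP=39, FP=3+10+7+2=22 → 39/61 = 0.6393
  bearing: TP=53, FP=9+3+4+5=21 → 53/74 = 0.7162
  gear: TP=43, FP=10+3+8+5=26 → 43/69 = 0.6232
  misalign: TP=28, FP=18+2+4+3=27 → 28/55 = 0.5091
  imbalance: TP=50, FP=15+1+7+3=26 → 50/76 = 0.6579
Weighted-precision = Σ (supportᵢ/N)·precisionᵢ with N=335: (91/335)·0.6393 + (62/335)·0.7162 + (67/335)·0.6232 + (50/335)·0.5091 + (65/335)·0.6579 = 0.634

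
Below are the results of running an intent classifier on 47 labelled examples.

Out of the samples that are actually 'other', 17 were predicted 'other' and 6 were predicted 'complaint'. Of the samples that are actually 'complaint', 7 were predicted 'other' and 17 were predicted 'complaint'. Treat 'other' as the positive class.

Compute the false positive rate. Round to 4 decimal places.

0.2917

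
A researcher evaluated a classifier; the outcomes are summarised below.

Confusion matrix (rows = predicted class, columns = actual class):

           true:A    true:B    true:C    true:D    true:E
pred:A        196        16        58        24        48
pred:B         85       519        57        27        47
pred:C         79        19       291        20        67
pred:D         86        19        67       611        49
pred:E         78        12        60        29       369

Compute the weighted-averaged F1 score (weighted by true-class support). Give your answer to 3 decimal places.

0.664

Per-class F1 score (2·TP/(2·TP+FP+FN)):
  A: TP=196, FP=16+58+24+48=146, FN=85+79+86+78=328 → 392/866 = 0.4527
  B: TP=519, FP=85+57+27+47=216, FN=16+19+19+12=66 → 1038/1320 = 0.7864
  C: TP=291, FP=79+19+20+67=185, FN=58+57+67+60=242 → 582/1009 = 0.5768
  D: TP=611, FP=86+19+67+49=221, FN=24+27+20+29=100 → 1222/1543 = 0.7920
  E: TP=369, FP=78+12+60+29=179, FN=48+47+67+49=211 → 738/1128 = 0.6543
Weighted-F1 score = Σ (supportᵢ/N)·F1 scoreᵢ with N=2933: (524/2933)·0.4527 + (585/2933)·0.7864 + (533/2933)·0.5768 + (711/2933)·0.7920 + (580/2933)·0.6543 = 0.664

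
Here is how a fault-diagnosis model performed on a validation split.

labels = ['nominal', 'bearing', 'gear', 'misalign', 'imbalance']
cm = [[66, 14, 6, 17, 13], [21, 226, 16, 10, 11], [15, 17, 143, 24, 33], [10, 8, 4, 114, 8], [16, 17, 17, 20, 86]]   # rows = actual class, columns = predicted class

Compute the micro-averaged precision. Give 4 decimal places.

Micro-averaging pools counts across classes: ΣTP=635, ΣFP=297, ΣFN=297.
Micro-precision = TP/(TP+FP) on pooled counts = 0.6813 (equals overall accuracy in single-label multiclass).

0.6813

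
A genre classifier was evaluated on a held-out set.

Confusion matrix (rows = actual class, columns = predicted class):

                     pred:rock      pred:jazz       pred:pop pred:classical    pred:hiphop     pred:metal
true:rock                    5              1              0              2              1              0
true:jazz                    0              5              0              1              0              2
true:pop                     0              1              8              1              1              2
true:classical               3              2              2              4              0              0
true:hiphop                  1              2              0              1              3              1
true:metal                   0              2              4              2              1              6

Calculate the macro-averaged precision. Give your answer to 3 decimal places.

Per-class precision (TP/(TP+FP)):
  rock: TP=5, FP=0+0+3+1+0=4 → 5/9 = 0.5556
  jazz: TP=5, FP=1+1+2+2+2=8 → 5/13 = 0.3846
  pop: TP=8, FP=0+0+2+0+4=6 → 8/14 = 0.5714
  classical: TP=4, FP=2+1+1+1+2=7 → 4/11 = 0.3636
  hiphop: TP=3, FP=1+0+1+0+1=3 → 3/6 = 0.5000
  metal: TP=6, FP=0+2+2+0+1=5 → 6/11 = 0.5455
Macro-precision = mean = (0.5556 + 0.3846 + 0.5714 + 0.3636 + 0.5000 + 0.5455) / 6 = 0.487

0.487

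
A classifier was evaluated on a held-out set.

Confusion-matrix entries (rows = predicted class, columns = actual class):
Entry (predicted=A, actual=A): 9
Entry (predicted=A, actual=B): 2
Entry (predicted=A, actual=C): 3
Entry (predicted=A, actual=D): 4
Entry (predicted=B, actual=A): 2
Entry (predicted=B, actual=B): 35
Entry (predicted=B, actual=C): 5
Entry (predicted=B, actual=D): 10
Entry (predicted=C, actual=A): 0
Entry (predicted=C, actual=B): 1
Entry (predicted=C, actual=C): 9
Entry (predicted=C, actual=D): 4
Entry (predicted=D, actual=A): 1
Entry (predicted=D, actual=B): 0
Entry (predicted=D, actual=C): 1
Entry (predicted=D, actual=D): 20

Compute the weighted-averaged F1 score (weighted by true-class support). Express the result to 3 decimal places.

Per-class F1 score (2·TP/(2·TP+FP+FN)):
  A: TP=9, FP=2+3+4=9, FN=2+0+1=3 → 18/30 = 0.6000
  B: TP=35, FP=2+5+10=17, FN=2+1+0=3 → 70/90 = 0.7778
  C: TP=9, FP=0+1+4=5, FN=3+5+1=9 → 18/32 = 0.5625
  D: TP=20, FP=1+0+1=2, FN=4+10+4=18 → 40/60 = 0.6667
Weighted-F1 score = Σ (supportᵢ/N)·F1 scoreᵢ with N=106: (12/106)·0.6000 + (38/106)·0.7778 + (18/106)·0.5625 + (38/106)·0.6667 = 0.681

0.681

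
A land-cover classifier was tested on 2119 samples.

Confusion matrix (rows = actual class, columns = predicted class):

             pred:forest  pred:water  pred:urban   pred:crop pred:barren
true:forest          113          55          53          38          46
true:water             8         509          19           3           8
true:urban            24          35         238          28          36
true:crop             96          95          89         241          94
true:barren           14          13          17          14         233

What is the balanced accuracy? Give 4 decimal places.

0.6306

Balanced accuracy = mean of per-class recall.
  forest: recall = 113/305 = 0.37049
  water: recall = 509/547 = 0.93053
  urban: recall = 238/361 = 0.65928
  crop: recall = 241/615 = 0.39187
  barren: recall = 233/291 = 0.80069
Mean = (0.37049 + 0.93053 + 0.65928 + 0.39187 + 0.80069) / 5 = 0.6306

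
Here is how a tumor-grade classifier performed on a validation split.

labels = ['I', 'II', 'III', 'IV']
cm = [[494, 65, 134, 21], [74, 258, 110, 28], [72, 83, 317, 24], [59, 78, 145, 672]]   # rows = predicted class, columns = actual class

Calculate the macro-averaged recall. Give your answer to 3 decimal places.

Per-class recall (TP/(TP+FN)):
  I: TP=494, FN=74+72+59=205 → 494/699 = 0.7067
  II: TP=258, FN=65+83+78=226 → 258/484 = 0.5331
  III: TP=317, FN=134+110+145=389 → 317/706 = 0.4490
  IV: TP=672, FN=21+28+24=73 → 672/745 = 0.9020
Macro-recall = mean = (0.7067 + 0.5331 + 0.4490 + 0.9020) / 4 = 0.648

0.648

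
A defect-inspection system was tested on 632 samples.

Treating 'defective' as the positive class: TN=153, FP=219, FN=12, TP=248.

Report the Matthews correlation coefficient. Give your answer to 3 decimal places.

MCC = (TP·TN − FP·FN) / √((TP+FP)(TP+FN)(TN+FP)(TN+FN))
Numerator = 248·153 − 219·12 = 35316
Denominator = √(467·260·372·165) = √7452759600 = 86329.3670
MCC = 35316 / 86329.3670 = 0.409

0.409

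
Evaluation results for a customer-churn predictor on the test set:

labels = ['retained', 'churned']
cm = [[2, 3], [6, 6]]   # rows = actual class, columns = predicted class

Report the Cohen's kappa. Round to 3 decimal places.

-0.085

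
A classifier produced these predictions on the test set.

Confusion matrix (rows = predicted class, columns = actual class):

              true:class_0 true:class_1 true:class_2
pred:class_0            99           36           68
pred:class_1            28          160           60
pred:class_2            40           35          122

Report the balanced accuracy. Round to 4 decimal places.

Balanced accuracy = mean of per-class recall.
  class_0: recall = 99/167 = 0.59281
  class_1: recall = 160/231 = 0.69264
  class_2: recall = 122/250 = 0.48800
Mean = (0.59281 + 0.69264 + 0.48800) / 3 = 0.5912

0.5912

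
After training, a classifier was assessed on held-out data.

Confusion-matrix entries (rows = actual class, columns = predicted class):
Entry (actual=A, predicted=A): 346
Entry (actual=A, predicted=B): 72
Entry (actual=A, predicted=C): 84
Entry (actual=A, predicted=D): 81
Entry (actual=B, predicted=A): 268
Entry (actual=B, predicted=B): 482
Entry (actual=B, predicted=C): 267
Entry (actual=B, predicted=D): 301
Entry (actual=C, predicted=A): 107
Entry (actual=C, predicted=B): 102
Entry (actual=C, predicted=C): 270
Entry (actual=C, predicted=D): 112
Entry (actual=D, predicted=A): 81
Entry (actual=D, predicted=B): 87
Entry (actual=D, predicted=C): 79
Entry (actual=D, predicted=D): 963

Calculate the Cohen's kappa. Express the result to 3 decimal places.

Observed agreement pₒ = trace/N = 2061/3702 = 0.5567
Expected agreement pₑ = Σ (rowᵢ·colᵢ)/N² = (583·802 + 1318·743 + 591·700 + 1210·1457)/3702² = 0.2644
κ = (pₒ − pₑ)/(1 − pₑ) = (0.5567 − 0.2644)/(1 − 0.2644) = 0.397

0.397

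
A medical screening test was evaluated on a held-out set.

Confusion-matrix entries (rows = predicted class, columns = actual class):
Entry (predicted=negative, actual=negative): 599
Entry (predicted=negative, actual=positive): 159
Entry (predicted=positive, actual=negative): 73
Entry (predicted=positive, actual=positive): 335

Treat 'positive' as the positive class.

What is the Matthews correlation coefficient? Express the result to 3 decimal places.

0.590

MCC = (TP·TN − FP·FN) / √((TP+FP)(TP+FN)(TN+FP)(TN+FN))
Numerator = 335·599 − 73·159 = 189058
Denominator = √(408·494·672·758) = √102665751552 = 320414.9677
MCC = 189058 / 320414.9677 = 0.590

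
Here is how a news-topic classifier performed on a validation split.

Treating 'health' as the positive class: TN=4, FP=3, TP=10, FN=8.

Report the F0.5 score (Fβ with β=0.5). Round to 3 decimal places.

0.714

Fβ = (1+β²)·TP / ((1+β²)·TP + β²·FN + FP), with β²=1/4
= 1.25·10 / (1.25·10 + 0.25·8 + 3) = 0.714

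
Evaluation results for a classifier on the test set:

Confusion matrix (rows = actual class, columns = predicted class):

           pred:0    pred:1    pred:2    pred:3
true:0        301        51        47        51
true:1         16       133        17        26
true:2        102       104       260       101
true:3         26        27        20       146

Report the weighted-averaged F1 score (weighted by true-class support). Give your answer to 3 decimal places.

0.592

Per-class F1 score (2·TP/(2·TP+FP+FN)):
  0: TP=301, FP=16+102+26=144, FN=51+47+51=149 → 602/895 = 0.6726
  1: TP=133, FP=51+104+27=182, FN=16+17+26=59 → 266/507 = 0.5247
  2: TP=260, FP=47+17+20=84, FN=102+104+101=307 → 520/911 = 0.5708
  3: TP=146, FP=51+26+101=178, FN=26+27+20=73 → 292/543 = 0.5378
Weighted-F1 score = Σ (supportᵢ/N)·F1 scoreᵢ with N=1428: (450/1428)·0.6726 + (192/1428)·0.5247 + (567/1428)·0.5708 + (219/1428)·0.5378 = 0.592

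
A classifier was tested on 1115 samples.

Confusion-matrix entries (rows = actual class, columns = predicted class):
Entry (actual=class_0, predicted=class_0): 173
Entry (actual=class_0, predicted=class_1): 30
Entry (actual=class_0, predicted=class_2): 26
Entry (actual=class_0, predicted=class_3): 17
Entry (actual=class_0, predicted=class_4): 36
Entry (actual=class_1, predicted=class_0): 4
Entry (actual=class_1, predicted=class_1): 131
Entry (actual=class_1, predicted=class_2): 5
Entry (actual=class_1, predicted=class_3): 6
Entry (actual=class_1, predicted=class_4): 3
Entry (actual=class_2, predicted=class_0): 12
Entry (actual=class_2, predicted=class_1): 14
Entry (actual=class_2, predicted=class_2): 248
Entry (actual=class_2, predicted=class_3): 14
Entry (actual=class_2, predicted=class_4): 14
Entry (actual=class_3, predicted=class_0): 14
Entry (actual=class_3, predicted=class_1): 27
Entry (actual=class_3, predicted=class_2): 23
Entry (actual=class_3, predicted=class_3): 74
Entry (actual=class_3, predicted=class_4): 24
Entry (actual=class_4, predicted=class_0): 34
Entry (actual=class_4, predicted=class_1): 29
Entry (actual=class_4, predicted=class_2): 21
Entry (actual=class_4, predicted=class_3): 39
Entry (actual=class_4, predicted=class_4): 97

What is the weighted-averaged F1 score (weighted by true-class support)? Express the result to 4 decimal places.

0.6418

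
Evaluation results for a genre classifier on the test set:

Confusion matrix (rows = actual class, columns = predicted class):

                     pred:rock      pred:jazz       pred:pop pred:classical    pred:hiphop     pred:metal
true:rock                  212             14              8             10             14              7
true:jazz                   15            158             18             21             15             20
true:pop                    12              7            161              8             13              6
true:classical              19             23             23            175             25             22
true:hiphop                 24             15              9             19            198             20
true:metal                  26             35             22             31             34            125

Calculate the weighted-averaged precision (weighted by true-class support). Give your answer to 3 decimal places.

0.655

Per-class precision (TP/(TP+FP)):
  rock: TP=212, FP=15+12+19+24+26=96 → 212/308 = 0.6883
  jazz: TP=158, FP=14+7+23+15+35=94 → 158/252 = 0.6270
  pop: TP=161, FP=8+18+23+9+22=80 → 161/241 = 0.6680
  classical: TP=175, FP=10+21+8+19+31=89 → 175/264 = 0.6629
  hiphop: TP=198, FP=14+15+13+25+34=101 → 198/299 = 0.6622
  metal: TP=125, FP=7+20+6+22+20=75 → 125/200 = 0.6250
Weighted-precision = Σ (supportᵢ/N)·precisionᵢ with N=1564: (265/1564)·0.6883 + (247/1564)·0.6270 + (207/1564)·0.6680 + (287/1564)·0.6629 + (285/1564)·0.6622 + (273/1564)·0.6250 = 0.655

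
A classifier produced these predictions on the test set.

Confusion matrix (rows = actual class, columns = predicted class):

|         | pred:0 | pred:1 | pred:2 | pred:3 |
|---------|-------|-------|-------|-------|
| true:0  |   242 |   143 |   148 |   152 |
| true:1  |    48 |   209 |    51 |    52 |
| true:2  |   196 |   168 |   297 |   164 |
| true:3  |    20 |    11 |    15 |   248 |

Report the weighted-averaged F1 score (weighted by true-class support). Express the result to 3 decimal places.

0.450

Per-class F1 score (2·TP/(2·TP+FP+FN)):
  0: TP=242, FP=48+196+20=264, FN=143+148+152=443 → 484/1191 = 0.4064
  1: TP=209, FP=143+168+11=322, FN=48+51+52=151 → 418/891 = 0.4691
  2: TP=297, FP=148+51+15=214, FN=196+168+164=528 → 594/1336 = 0.4446
  3: TP=248, FP=152+52+164=368, FN=20+11+15=46 → 496/910 = 0.5451
Weighted-F1 score = Σ (supportᵢ/N)·F1 scoreᵢ with N=2164: (685/2164)·0.4064 + (360/2164)·0.4691 + (825/2164)·0.4446 + (294/2164)·0.5451 = 0.450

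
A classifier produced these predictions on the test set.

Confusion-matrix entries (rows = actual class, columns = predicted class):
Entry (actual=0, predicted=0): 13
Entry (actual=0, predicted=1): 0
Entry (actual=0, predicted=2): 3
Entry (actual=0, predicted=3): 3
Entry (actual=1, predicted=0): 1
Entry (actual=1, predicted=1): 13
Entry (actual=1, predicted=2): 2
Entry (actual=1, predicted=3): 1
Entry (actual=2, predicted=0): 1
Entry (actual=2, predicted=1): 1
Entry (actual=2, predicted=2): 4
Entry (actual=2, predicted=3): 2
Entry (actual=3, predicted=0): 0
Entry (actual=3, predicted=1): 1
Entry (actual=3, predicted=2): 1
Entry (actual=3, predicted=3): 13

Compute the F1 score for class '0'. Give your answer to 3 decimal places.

0.765

F1 score = 2·TP/(2·TP+FP+FN).
0: TP=13, FP=1+1+0=2, FN=0+3+3=6 → 26/34 = 0.7647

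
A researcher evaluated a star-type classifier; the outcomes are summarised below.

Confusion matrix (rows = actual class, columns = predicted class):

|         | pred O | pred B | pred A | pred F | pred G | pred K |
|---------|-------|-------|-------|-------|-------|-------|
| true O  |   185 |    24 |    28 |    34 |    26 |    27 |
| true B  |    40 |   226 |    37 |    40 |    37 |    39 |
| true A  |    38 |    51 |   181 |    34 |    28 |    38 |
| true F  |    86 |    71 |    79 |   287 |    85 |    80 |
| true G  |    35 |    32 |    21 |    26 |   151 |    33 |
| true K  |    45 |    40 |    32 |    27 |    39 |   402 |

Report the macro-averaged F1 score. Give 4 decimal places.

Per-class F1 score (2·TP/(2·TP+FP+FN)):
  O: TP=185, FP=40+38+86+35+45=244, FN=24+28+34+26+27=139 → 370/753 = 0.49137
  B: TP=226, FP=24+51+71+32+40=218, FN=40+37+40+37+39=193 → 452/863 = 0.52375
  A: TP=181, FP=28+37+79+21+32=197, FN=38+51+34+28+38=189 → 362/748 = 0.48396
  F: TP=287, FP=34+40+34+26+27=161, FN=86+71+79+85+80=401 → 574/1136 = 0.50528
  G: TP=151, FP=26+37+28+85+39=215, FN=35+32+21+26+33=147 → 302/664 = 0.45482
  K: TP=402, FP=27+39+38+80+33=217, FN=45+40+32+27+39=183 → 804/1204 = 0.66777
Macro-F1 score = mean = (0.49137 + 0.52375 + 0.48396 + 0.50528 + 0.45482 + 0.66777) / 6 = 0.5212

0.5212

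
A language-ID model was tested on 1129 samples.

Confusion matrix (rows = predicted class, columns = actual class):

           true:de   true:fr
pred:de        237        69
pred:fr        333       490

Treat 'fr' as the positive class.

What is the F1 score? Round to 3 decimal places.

0.709

Precision = TP/(TP+FP) = 490/823 = 0.5954
Recall = TP/(TP+FN) = 490/559 = 0.8766
F1 = 2·TP/(2·TP+FP+FN) = 980/1382 = 0.709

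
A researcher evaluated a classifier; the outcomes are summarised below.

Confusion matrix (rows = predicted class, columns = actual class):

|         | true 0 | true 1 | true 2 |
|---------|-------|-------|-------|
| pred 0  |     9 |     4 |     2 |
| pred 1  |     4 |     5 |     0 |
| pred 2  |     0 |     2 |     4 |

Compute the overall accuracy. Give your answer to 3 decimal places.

Accuracy = trace / total = (9+5+4=18) / 30 = 18/30 = 0.600

0.600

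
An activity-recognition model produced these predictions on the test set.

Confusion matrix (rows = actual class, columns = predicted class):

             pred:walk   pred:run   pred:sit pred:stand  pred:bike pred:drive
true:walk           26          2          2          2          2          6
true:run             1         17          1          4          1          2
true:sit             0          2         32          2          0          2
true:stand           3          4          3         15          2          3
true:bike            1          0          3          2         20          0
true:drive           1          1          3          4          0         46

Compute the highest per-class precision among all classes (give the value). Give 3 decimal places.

Per-class precision (TP/(TP+FP)):
  walk: TP=26, FP=1+0+3+1+1=6 → 26/32 = 0.8125
  run: TP=17, FP=2+2+4+0+1=9 → 17/26 = 0.6538
  sit: TP=32, FP=2+1+3+3+3=12 → 32/44 = 0.7273
  stand: TP=15, FP=2+4+2+2+4=14 → 15/29 = 0.5172
  bike: TP=20, FP=2+1+0+2+0=5 → 20/25 = 0.8000
  drive: TP=46, FP=6+2+2+3+0=13 → 46/59 = 0.7797
Highest is class 'walk' with precision = 0.813.

0.813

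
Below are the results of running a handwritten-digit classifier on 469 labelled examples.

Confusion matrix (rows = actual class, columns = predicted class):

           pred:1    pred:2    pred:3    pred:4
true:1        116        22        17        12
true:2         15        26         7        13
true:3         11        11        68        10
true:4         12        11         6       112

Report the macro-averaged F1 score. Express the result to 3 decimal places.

0.646

Per-class F1 score (2·TP/(2·TP+FP+FN)):
  1: TP=116, FP=15+11+12=38, FN=22+17+12=51 → 232/321 = 0.7227
  2: TP=26, FP=22+11+11=44, FN=15+7+13=35 → 52/131 = 0.3969
  3: TP=68, FP=17+7+6=30, FN=11+11+10=32 → 136/198 = 0.6869
  4: TP=112, FP=12+13+10=35, FN=12+11+6=29 → 224/288 = 0.7778
Macro-F1 score = mean = (0.7227 + 0.3969 + 0.6869 + 0.7778) / 4 = 0.646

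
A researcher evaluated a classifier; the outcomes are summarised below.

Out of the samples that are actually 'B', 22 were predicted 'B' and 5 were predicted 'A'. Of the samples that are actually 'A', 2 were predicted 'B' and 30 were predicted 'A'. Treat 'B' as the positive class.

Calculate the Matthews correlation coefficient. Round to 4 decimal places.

MCC = (TP·TN − FP·FN) / √((TP+FP)(TP+FN)(TN+FP)(TN+FN))
Numerator = 22·30 − 2·5 = 650
Denominator = √(24·27·32·35) = √725760 = 851.9155
MCC = 650 / 851.9155 = 0.7630

0.7630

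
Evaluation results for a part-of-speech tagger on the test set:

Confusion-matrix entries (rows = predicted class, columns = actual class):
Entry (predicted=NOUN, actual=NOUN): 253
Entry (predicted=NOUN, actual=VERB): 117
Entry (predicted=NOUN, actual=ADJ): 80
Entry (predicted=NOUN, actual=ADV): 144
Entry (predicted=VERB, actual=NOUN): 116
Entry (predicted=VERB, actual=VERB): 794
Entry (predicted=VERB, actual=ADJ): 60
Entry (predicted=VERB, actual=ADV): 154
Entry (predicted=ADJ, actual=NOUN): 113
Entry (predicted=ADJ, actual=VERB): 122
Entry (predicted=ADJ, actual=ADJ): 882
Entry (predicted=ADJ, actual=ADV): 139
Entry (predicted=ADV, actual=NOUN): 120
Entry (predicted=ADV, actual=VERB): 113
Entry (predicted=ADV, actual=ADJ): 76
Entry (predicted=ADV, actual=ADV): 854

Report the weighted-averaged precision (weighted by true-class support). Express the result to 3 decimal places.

Per-class precision (TP/(TP+FP)):
  NOUN: TP=253, FP=117+80+144=341 → 253/594 = 0.4259
  VERB: TP=794, FP=116+60+154=330 → 794/1124 = 0.7064
  ADJ: TP=882, FP=113+122+139=374 → 882/1256 = 0.7022
  ADV: TP=854, FP=120+113+76=309 → 854/1163 = 0.7343
Weighted-precision = Σ (supportᵢ/N)·precisionᵢ with N=4137: (602/4137)·0.4259 + (1146/4137)·0.7064 + (1098/4137)·0.7022 + (1291/4137)·0.7343 = 0.673

0.673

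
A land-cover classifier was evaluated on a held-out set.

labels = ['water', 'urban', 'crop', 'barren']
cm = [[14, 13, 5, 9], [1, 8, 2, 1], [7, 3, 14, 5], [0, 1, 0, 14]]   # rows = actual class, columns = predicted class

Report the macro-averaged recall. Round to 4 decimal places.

Per-class recall (TP/(TP+FN)):
  water: TP=14, FN=13+5+9=27 → 14/41 = 0.34146
  urban: TP=8, FN=1+2+1=4 → 8/12 = 0.66667
  crop: TP=14, FN=7+3+5=15 → 14/29 = 0.48276
  barren: TP=14, FN=0+1+0=1 → 14/15 = 0.93333
Macro-recall = mean = (0.34146 + 0.66667 + 0.48276 + 0.93333) / 4 = 0.6061

0.6061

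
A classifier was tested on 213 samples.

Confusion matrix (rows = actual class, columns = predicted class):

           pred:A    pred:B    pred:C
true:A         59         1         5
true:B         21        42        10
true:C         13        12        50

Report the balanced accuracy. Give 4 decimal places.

Balanced accuracy = mean of per-class recall.
  A: recall = 59/65 = 0.90769
  B: recall = 42/73 = 0.57534
  C: recall = 50/75 = 0.66667
Mean = (0.90769 + 0.57534 + 0.66667) / 3 = 0.7166

0.7166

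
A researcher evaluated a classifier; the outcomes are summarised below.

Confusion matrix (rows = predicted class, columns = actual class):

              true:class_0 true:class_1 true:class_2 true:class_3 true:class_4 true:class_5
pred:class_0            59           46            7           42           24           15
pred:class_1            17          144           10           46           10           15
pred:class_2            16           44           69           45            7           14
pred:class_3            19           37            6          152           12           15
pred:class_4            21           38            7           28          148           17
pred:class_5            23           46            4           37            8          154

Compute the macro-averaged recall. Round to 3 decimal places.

0.545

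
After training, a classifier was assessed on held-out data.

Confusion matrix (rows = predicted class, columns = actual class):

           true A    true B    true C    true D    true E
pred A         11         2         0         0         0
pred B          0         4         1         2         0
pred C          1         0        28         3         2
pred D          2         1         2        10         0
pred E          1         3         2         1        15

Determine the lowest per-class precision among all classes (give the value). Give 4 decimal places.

Per-class precision (TP/(TP+FP)):
  A: TP=11, FP=2+0+0+0=2 → 11/13 = 0.84615
  B: TP=4, FP=0+1+2+0=3 → 4/7 = 0.57143
  C: TP=28, FP=1+0+3+2=6 → 28/34 = 0.82353
  D: TP=10, FP=2+1+2+0=5 → 10/15 = 0.66667
  E: TP=15, FP=1+3+2+1=7 → 15/22 = 0.68182
Lowest is class 'B' with precision = 0.5714.

0.5714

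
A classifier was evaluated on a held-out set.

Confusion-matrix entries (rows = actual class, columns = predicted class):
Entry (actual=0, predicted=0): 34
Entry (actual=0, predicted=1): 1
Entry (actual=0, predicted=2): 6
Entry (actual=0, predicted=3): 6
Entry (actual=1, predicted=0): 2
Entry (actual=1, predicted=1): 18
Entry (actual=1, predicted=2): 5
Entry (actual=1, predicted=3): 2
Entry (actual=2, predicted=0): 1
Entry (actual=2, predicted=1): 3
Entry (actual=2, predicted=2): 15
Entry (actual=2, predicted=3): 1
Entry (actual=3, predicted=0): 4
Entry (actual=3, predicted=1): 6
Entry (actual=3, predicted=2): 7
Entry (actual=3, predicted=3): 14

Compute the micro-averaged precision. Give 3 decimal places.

Micro-averaging pools counts across classes: ΣTP=81, ΣFP=44, ΣFN=44.
Micro-precision = TP/(TP+FP) on pooled counts = 0.648 (equals overall accuracy in single-label multiclass).

0.648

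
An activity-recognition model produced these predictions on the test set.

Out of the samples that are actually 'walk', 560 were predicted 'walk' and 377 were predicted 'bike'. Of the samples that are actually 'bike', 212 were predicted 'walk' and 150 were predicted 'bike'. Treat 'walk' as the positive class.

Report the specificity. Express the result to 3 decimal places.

0.414

Specificity = TN/(TN+FP) = 150/(150+212) = 0.414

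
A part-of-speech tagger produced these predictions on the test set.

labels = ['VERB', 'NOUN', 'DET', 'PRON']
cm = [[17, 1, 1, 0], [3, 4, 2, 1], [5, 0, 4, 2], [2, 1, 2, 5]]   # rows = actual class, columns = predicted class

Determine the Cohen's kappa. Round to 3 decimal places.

Observed agreement pₒ = trace/N = 30/50 = 0.6000
Expected agreement pₑ = Σ (rowᵢ·colᵢ)/N² = (19·27 + 10·6 + 11·9 + 10·8)/50² = 0.3008
κ = (pₒ − pₑ)/(1 − pₑ) = (0.6000 − 0.3008)/(1 − 0.3008) = 0.428

0.428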